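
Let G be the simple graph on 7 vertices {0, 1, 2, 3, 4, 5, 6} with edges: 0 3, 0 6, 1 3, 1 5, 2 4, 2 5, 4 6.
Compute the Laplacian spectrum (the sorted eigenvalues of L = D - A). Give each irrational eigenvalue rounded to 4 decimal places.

[0, 0.7530, 0.7530, 2.4450, 2.4450, 3.8019, 3.8019]

With the vertex order [0, 1, 2, 3, 4, 5, 6], the degrees are [2, 2, 2, 2, 2, 2, 2], giving D = diag(2, 2, 2, 2, 2, 2, 2) and L = D - A. Since every row of L sums to 0, the all-ones vector is in the kernel and 0 is an eigenvalue. The single zero eigenvalue shows the graph is connected. The largest eigenvalue, 3.8019, is at most the vertex count 7.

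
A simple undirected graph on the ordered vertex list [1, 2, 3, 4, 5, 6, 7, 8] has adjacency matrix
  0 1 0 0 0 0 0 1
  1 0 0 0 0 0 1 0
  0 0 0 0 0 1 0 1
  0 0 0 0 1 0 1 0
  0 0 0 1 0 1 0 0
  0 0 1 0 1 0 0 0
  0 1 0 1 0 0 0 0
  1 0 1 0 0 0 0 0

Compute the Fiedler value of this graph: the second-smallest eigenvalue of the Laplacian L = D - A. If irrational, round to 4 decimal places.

Reading degrees in the order [1, 2, 3, 4, 5, 6, 7, 8] gives [2, 2, 2, 2, 2, 2, 2, 2]; set D = diag(2, 2, 2, 2, 2, 2, 2, 2) and form L = D - A. The smallest Laplacian eigenvalue is always 0. The next one, lambda_2 = 0.5858, measures how hard the graph is to disconnect: larger values mean better connectivity. There is one zero in the spectrum, matching the 1 component. The eigenvalues sum to 16, which equals trace(L) = 2|E|.

0.5858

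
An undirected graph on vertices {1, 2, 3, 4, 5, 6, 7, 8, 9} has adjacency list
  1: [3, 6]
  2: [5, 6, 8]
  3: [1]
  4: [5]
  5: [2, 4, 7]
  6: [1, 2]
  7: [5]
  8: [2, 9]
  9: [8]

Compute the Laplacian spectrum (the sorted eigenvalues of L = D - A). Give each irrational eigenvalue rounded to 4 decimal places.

Reading degrees in the order [1, 2, 3, 4, 5, 6, 7, 8, 9] gives [2, 3, 1, 1, 3, 2, 1, 2, 1]; set D = diag(2, 3, 1, 1, 3, 2, 1, 2, 1) and form L = D - A. The multiplicity of 0 as a Laplacian eigenvalue equals the number of connected components. The single zero eigenvalue shows the graph is connected. The largest eigenvalue, 4.7049, is at most the vertex count 9. The eigenvalues sum to 16, which equals trace(L) = 2|E|.

[0, 0.2217, 0.3327, 1, 1.1923, 2.1071, 3, 3.4413, 4.7049]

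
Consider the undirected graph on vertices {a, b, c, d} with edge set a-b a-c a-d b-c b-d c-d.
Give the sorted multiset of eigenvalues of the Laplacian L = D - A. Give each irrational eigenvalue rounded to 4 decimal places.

[0, 4, 4, 4]

With the vertex order [a, b, c, d], the degrees are [3, 3, 3, 3], giving D = diag(3, 3, 3, 3) and L = D - A. The multiplicity of 0 as a Laplacian eigenvalue equals the number of connected components. The single zero eigenvalue shows the graph is connected. The largest eigenvalue, 4, is at most the vertex count 4.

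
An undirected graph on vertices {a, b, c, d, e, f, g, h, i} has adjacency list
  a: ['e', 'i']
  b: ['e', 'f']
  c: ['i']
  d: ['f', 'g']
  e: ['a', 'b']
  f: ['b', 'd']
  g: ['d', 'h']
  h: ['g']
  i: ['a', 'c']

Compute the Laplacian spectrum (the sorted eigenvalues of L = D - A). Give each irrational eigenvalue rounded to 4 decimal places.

Each diagonal entry of L is the vertex degree and each off-diagonal entry is -1 where an edge is present, 0 otherwise; in the order [a, b, c, d, e, f, g, h, i] the diagonal is [2, 2, 1, 2, 2, 2, 2, 1, 2]. L is symmetric positive semidefinite, so every eigenvalue is real and nonnegative. By the matrix-tree theorem the graph has (1/9) * product of the nonzero eigenvalues = 1 spanning tree. The eigenvalues sum to 16, which equals trace(L) = 2|E|.

[0, 0.1206, 0.4679, 1, 1.6527, 2.3473, 3, 3.5321, 3.8794]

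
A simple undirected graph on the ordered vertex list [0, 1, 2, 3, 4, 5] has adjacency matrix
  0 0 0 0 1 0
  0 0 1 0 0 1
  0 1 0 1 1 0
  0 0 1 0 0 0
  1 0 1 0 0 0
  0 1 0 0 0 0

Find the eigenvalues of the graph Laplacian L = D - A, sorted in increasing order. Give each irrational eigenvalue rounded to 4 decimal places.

Reading degrees in the order [0, 1, 2, 3, 4, 5] gives [1, 2, 3, 1, 2, 1]; set D = diag(1, 2, 3, 1, 2, 1) and form L = D - A. L is symmetric positive semidefinite, so every eigenvalue is real and nonnegative. There is one zero in the spectrum, matching the 1 component.

[0, 0.3820, 0.6972, 2, 2.6180, 4.3028]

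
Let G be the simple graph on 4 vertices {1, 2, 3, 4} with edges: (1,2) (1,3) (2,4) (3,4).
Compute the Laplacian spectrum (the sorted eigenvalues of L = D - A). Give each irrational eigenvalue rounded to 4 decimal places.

Reading degrees in the order [1, 2, 3, 4] gives [2, 2, 2, 2]; set D = diag(2, 2, 2, 2) and form L = D - A. The multiplicity of 0 as a Laplacian eigenvalue equals the number of connected components. The single zero eigenvalue shows the graph is connected. By the matrix-tree theorem the graph has (1/4) * product of the nonzero eigenvalues = 4 spanning trees. The eigenvalues sum to 8, which equals trace(L) = 2|E|.

[0, 2, 2, 4]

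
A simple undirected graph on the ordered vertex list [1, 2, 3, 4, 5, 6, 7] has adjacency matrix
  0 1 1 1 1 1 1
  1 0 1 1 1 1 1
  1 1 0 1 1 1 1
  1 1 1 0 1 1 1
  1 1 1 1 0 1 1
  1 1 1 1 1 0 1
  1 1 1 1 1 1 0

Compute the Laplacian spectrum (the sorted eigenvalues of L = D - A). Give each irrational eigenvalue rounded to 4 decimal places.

Each diagonal entry of L is the vertex degree and each off-diagonal entry is -1 where an edge is present, 0 otherwise; in the order [1, 2, 3, 4, 5, 6, 7] the diagonal is [6, 6, 6, 6, 6, 6, 6]. Since every row of L sums to 0, the all-ones vector is in the kernel and 0 is an eigenvalue. The single zero eigenvalue shows the graph is connected. By the matrix-tree theorem the graph has (1/7) * product of the nonzero eigenvalues = 16807 spanning trees.

[0, 7, 7, 7, 7, 7, 7]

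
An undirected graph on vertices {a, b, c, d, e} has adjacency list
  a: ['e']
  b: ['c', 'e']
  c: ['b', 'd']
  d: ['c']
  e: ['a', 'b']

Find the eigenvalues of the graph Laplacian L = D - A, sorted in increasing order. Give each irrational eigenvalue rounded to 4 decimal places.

[0, 0.3820, 1.3820, 2.6180, 3.6180]

With the vertex order [a, b, c, d, e], the degrees are [1, 2, 2, 1, 2], giving D = diag(1, 2, 2, 1, 2) and L = D - A. Since every row of L sums to 0, the all-ones vector is in the kernel and 0 is an eigenvalue.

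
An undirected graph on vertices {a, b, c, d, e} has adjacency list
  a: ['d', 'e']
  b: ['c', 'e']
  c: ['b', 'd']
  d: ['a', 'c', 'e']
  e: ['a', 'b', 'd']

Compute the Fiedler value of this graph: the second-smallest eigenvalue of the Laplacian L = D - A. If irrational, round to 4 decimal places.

With the vertex order [a, b, c, d, e], the degrees are [2, 2, 2, 3, 3], giving D = diag(2, 2, 2, 3, 3) and L = D - A. The sorted Laplacian eigenvalues are [0, 1.3820, 2.3820, 3.6180, 4.6180]; the algebraic connectivity is the second entry, 1.3820.

1.3820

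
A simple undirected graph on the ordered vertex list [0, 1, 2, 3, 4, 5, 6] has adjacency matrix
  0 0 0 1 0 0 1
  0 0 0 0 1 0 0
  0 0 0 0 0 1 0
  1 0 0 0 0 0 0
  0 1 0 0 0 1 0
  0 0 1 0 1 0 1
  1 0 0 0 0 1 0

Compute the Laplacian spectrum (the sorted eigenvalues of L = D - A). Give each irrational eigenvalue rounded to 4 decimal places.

Reading degrees in the order [0, 1, 2, 3, 4, 5, 6] gives [2, 1, 1, 1, 2, 3, 2]; set D = diag(2, 1, 1, 1, 2, 3, 2) and form L = D - A. Since every row of L sums to 0, the all-ones vector is in the kernel and 0 is an eigenvalue. The eigenvalues sum to 12, which equals trace(L) = 2|E|. The largest eigenvalue, 4.3342, is at most the vertex count 7.

[0, 0.2603, 0.6262, 1.4055, 2.2742, 3.0996, 4.3342]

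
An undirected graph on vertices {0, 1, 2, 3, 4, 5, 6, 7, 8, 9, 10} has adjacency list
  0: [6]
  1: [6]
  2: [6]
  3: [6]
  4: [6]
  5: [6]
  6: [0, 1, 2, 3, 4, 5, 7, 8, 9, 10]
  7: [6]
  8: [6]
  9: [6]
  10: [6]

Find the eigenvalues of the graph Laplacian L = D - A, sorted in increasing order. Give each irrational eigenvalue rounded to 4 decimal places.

[0, 1, 1, 1, 1, 1, 1, 1, 1, 1, 11]

Each diagonal entry of L is the vertex degree and each off-diagonal entry is -1 where an edge is present, 0 otherwise; in the order [0, 1, 2, 3, 4, 5, 6, 7, 8, 9, 10] the diagonal is [1, 1, 1, 1, 1, 1, 10, 1, 1, 1, 1]. Since every row of L sums to 0, the all-ones vector is in the kernel and 0 is an eigenvalue. The eigenvalues sum to 20, which equals trace(L) = 2|E|.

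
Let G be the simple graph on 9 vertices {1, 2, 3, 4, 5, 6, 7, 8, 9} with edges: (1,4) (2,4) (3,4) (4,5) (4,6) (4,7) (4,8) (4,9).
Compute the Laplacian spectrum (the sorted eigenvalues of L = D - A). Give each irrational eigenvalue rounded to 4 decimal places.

Each diagonal entry of L is the vertex degree and each off-diagonal entry is -1 where an edge is present, 0 otherwise; in the order [1, 2, 3, 4, 5, 6, 7, 8, 9] the diagonal is [1, 1, 1, 8, 1, 1, 1, 1, 1]. Since every row of L sums to 0, the all-ones vector is in the kernel and 0 is an eigenvalue. The eigenvalues sum to 16, which equals trace(L) = 2|E|.

[0, 1, 1, 1, 1, 1, 1, 1, 9]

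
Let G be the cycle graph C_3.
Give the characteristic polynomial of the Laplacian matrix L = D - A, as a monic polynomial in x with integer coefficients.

x^3 - 6x^2 + 9x

The graph has 3 vertices and degree multiset [2, 2, 2]; D is the diagonal matrix of degrees and L = D - A. L has integer entries, so p(x) = det(xI - L) has integer coefficients. Expanding the determinant yields x^3 - 6x^2 + 9x. The coefficient of x^2 equals -trace(L) = -6, matching the sum of degrees. The eigenvalues sum to 6, which equals trace(L) = 2|E|.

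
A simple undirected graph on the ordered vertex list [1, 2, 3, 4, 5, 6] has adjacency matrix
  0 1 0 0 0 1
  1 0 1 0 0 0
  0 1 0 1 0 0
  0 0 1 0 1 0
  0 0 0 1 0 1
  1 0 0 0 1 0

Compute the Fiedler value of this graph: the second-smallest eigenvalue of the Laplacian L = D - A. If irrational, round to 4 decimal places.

1

Reading degrees in the order [1, 2, 3, 4, 5, 6] gives [2, 2, 2, 2, 2, 2]; set D = diag(2, 2, 2, 2, 2, 2) and form L = D - A. The sorted Laplacian eigenvalues are [0, 1, 1, 3, 3, 4]; the algebraic connectivity is the second entry, 1. The eigenvalues sum to 12, which equals trace(L) = 2|E|. By the matrix-tree theorem the graph has (1/6) * product of the nonzero eigenvalues = 6 spanning trees.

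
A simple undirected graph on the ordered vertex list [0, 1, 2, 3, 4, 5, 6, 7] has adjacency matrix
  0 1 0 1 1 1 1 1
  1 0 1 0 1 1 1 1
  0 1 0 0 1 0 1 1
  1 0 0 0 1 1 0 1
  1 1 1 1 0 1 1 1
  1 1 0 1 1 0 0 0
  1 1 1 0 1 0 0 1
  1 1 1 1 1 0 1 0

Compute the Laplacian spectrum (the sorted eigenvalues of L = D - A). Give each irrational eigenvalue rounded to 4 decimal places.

With the vertex order [0, 1, 2, 3, 4, 5, 6, 7], the degrees are [6, 6, 4, 4, 7, 4, 5, 6], giving D = diag(6, 6, 4, 4, 7, 4, 5, 6) and L = D - A. Diagonalising L (or applying a numerical eigensolver to the 8x8 matrix) gives the spectrum above. The eigenvalues sum to 42, which equals trace(L) = 2|E|. There is one zero in the spectrum, matching the 1 component.

[0, 2.9697, 4.5858, 5.1346, 6.5794, 7.3163, 7.4142, 8]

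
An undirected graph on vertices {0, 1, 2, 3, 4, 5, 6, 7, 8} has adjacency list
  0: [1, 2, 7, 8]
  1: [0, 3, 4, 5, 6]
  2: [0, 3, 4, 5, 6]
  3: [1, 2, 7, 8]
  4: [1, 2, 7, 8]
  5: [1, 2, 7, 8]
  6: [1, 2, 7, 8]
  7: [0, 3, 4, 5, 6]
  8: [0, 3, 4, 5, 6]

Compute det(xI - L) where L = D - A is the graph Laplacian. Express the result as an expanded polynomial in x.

Reading degrees in the order [0, 1, 2, 3, 4, 5, 6, 7, 8] gives [4, 5, 5, 4, 4, 4, 4, 5, 5]; set D = diag(4, 5, 5, 4, 4, 4, 4, 5, 5) and form L = D - A. L has integer entries, so p(x) = det(xI - L) has integer coefficients. Expanding the determinant yields x^9 - 40x^8 + 690x^7 - 6720x^6 + 40485x^5 - 154704x^4 + 366560x^3 - 492800x^2 + 288000x. The coefficient of x^8 equals -trace(L) = -40, matching the sum of degrees. There is one zero in the spectrum, matching the 1 component.

x^9 - 40x^8 + 690x^7 - 6720x^6 + 40485x^5 - 154704x^4 + 366560x^3 - 492800x^2 + 288000x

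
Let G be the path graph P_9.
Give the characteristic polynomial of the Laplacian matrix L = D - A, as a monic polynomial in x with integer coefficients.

The graph has 9 vertices and degree multiset [2, 2, 2, 2, 2, 2, 2, 1, 1]; D is the diagonal matrix of degrees and L = D - A. L has integer entries, so p(x) = det(xI - L) has integer coefficients. Expanding the determinant yields x^9 - 16x^8 + 105x^7 - 364x^6 + 715x^5 - 792x^4 + 462x^3 - 120x^2 + 9x. Since p(0) = det(-L) = 0, x divides p(x). The largest eigenvalue, 3.8794, is at most the vertex count 9.

x^9 - 16x^8 + 105x^7 - 364x^6 + 715x^5 - 792x^4 + 462x^3 - 120x^2 + 9x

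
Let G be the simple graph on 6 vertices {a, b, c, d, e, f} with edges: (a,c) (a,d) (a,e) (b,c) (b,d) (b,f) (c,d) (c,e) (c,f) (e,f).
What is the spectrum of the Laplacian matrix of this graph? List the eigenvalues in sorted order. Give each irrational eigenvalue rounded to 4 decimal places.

[0, 2.3820, 2.3820, 4.6180, 4.6180, 6]

Each diagonal entry of L is the vertex degree and each off-diagonal entry is -1 where an edge is present, 0 otherwise; in the order [a, b, c, d, e, f] the diagonal is [3, 3, 5, 3, 3, 3]. The multiplicity of 0 as a Laplacian eigenvalue equals the number of connected components. The eigenvalues sum to 20, which equals trace(L) = 2|E|.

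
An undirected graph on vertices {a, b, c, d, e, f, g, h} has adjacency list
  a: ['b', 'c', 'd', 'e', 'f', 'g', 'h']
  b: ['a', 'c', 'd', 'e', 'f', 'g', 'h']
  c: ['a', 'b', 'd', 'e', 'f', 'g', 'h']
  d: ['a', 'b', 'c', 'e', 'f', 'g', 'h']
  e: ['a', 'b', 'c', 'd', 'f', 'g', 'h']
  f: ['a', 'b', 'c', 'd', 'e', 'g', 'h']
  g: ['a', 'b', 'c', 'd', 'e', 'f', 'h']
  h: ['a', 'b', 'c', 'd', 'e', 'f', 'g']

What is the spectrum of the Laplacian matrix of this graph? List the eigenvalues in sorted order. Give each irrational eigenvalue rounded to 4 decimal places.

Each diagonal entry of L is the vertex degree and each off-diagonal entry is -1 where an edge is present, 0 otherwise; in the order [a, b, c, d, e, f, g, h] the diagonal is [7, 7, 7, 7, 7, 7, 7, 7]. L is symmetric positive semidefinite, so every eigenvalue is real and nonnegative.

[0, 8, 8, 8, 8, 8, 8, 8]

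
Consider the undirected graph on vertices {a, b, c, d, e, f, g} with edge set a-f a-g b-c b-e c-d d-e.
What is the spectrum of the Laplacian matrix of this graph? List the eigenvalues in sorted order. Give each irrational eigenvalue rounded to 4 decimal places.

[0, 0, 1, 2, 2, 3, 4]

With the vertex order [a, b, c, d, e, f, g], the degrees are [2, 2, 2, 2, 2, 1, 1], giving D = diag(2, 2, 2, 2, 2, 1, 1) and L = D - A. L is symmetric positive semidefinite, so every eigenvalue is real and nonnegative. The 2 zero eigenvalues correspond to the 2 connected components. The largest eigenvalue, 4, is at most the vertex count 7. There are 2 zeros in the spectrum, matching the 2 components.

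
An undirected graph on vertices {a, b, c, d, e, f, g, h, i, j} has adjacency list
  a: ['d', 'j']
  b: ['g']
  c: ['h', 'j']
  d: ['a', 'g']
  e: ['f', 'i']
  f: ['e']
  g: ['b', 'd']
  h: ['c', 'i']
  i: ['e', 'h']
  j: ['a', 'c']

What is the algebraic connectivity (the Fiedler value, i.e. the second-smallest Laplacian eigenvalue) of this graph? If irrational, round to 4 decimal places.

0.0979

Each diagonal entry of L is the vertex degree and each off-diagonal entry is -1 where an edge is present, 0 otherwise; in the order [a, b, c, d, e, f, g, h, i, j] the diagonal is [2, 1, 2, 2, 2, 1, 2, 2, 2, 2]. Computing the eigenvalues of L and sorting gives [0, 0.0979, 0.3820, 0.8244, 1.3820, 2, 2.6180, 3.1756, 3.6180, 3.9021]. The Fiedler value lambda_2 = 0.0979 is strictly positive, so the graph is connected. The eigenvalues sum to 18, which equals trace(L) = 2|E|. By the matrix-tree theorem the graph has (1/10) * product of the nonzero eigenvalues = 1 spanning tree.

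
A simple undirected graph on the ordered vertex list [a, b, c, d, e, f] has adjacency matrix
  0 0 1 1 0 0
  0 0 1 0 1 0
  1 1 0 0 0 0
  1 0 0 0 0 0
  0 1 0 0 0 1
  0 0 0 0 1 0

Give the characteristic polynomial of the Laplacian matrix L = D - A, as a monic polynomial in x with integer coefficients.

x^6 - 10x^5 + 36x^4 - 56x^3 + 35x^2 - 6x

Each diagonal entry of L is the vertex degree and each off-diagonal entry is -1 where an edge is present, 0 otherwise; in the order [a, b, c, d, e, f] the diagonal is [2, 2, 2, 1, 2, 1]. Computing det(xI - L) by cofactor expansion (or equivalently via sum-over-permutations) gives x^6 - 10x^5 + 36x^4 - 56x^3 + 35x^2 - 6x. The coefficient of x^5 equals -trace(L) = -10, matching the sum of degrees. There is one zero in the spectrum, matching the 1 component. The eigenvalues sum to 10, which equals trace(L) = 2|E|.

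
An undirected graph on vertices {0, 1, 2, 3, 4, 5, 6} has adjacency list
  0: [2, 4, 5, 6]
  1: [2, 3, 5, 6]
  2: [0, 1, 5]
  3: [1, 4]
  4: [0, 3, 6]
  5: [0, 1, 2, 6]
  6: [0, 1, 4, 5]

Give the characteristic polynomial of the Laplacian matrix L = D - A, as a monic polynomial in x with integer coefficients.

x^7 - 24x^6 + 233x^5 - 1166x^4 + 3155x^3 - 4348x^2 + 2366x

Reading degrees in the order [0, 1, 2, 3, 4, 5, 6] gives [4, 4, 3, 2, 3, 4, 4]; set D = diag(4, 4, 3, 2, 3, 4, 4) and form L = D - A. Computing det(xI - L) by cofactor expansion (or equivalently via sum-over-permutations) gives x^7 - 24x^6 + 233x^5 - 1166x^4 + 3155x^3 - 4348x^2 + 2366x. The coefficient of x^6 equals -trace(L) = -24, matching the sum of degrees.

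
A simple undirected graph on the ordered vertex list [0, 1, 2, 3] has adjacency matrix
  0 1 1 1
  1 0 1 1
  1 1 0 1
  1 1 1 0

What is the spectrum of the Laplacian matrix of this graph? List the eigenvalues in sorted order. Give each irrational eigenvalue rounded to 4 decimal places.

[0, 4, 4, 4]

With the vertex order [0, 1, 2, 3], the degrees are [3, 3, 3, 3], giving D = diag(3, 3, 3, 3) and L = D - A. L is symmetric positive semidefinite, so every eigenvalue is real and nonnegative. The single zero eigenvalue shows the graph is connected. The largest eigenvalue, 4, is at most the vertex count 4. The eigenvalues sum to 12, which equals trace(L) = 2|E|.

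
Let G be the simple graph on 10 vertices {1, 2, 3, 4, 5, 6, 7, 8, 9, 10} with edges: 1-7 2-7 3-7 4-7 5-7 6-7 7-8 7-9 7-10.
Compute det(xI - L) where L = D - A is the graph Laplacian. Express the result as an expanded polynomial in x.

x^10 - 18x^9 + 108x^8 - 336x^7 + 630x^6 - 756x^5 + 588x^4 - 288x^3 + 81x^2 - 10x

Each diagonal entry of L is the vertex degree and each off-diagonal entry is -1 where an edge is present, 0 otherwise; in the order [1, 2, 3, 4, 5, 6, 7, 8, 9, 10] the diagonal is [1, 1, 1, 1, 1, 1, 9, 1, 1, 1]. The eigenvalues of L are [0, 1, 1, 1, 1, 1, 1, 1, 1, 10]; the characteristic polynomial is the product of (x - lambda_i), which multiplies out to x^10 - 18x^9 + 108x^8 - 336x^7 + 630x^6 - 756x^5 + 588x^4 - 288x^3 + 81x^2 - 10x. The coefficient of x^9 equals -trace(L) = -18, matching the sum of degrees.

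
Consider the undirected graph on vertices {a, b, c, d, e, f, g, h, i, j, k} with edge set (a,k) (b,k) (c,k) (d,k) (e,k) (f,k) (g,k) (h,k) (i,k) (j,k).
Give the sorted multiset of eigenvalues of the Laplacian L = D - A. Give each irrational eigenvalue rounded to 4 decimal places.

[0, 1, 1, 1, 1, 1, 1, 1, 1, 1, 11]

Reading degrees in the order [a, b, c, d, e, f, g, h, i, j, k] gives [1, 1, 1, 1, 1, 1, 1, 1, 1, 1, 10]; set D = diag(1, 1, 1, 1, 1, 1, 1, 1, 1, 1, 10) and form L = D - A. L is symmetric positive semidefinite, so every eigenvalue is real and nonnegative. The single zero eigenvalue shows the graph is connected. The largest eigenvalue, 11, is at most the vertex count 11. By the matrix-tree theorem the graph has (1/11) * product of the nonzero eigenvalues = 1 spanning tree.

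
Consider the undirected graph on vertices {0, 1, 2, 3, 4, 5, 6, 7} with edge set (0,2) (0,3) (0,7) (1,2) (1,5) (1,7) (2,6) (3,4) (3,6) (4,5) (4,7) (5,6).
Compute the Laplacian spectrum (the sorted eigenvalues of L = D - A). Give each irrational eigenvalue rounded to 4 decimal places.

Reading degrees in the order [0, 1, 2, 3, 4, 5, 6, 7] gives [3, 3, 3, 3, 3, 3, 3, 3]; set D = diag(3, 3, 3, 3, 3, 3, 3, 3) and form L = D - A. The multiplicity of 0 as a Laplacian eigenvalue equals the number of connected components. There is one zero in the spectrum, matching the 1 component.

[0, 2, 2, 2, 4, 4, 4, 6]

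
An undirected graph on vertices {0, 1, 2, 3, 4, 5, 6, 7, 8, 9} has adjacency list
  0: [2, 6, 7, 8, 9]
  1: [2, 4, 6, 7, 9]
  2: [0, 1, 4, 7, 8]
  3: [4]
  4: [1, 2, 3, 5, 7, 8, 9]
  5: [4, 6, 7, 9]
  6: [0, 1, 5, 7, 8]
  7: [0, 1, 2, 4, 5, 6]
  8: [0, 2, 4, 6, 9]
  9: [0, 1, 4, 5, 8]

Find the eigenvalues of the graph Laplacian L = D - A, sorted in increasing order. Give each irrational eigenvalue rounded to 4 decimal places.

[0, 0.9545, 3.5802, 4.3693, 4.5867, 5.2160, 5.6948, 7.1644, 7.9556, 8.4785]

Reading degrees in the order [0, 1, 2, 3, 4, 5, 6, 7, 8, 9] gives [5, 5, 5, 1, 7, 4, 5, 6, 5, 5]; set D = diag(5, 5, 5, 1, 7, 4, 5, 6, 5, 5) and form L = D - A. Diagonalising L (or applying a numerical eigensolver to the 10x10 matrix) gives the spectrum above. By the matrix-tree theorem the graph has (1/10) * product of the nonzero eigenvalues = 98306 spanning trees. The eigenvalues sum to 48, which equals trace(L) = 2|E|.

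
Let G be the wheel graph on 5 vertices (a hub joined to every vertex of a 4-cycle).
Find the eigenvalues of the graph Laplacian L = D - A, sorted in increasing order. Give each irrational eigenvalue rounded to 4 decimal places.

[0, 3, 3, 5, 5]

The graph has 5 vertices and degree multiset [4, 3, 3, 3, 3]; D is the diagonal matrix of degrees and L = D - A. Since every row of L sums to 0, the all-ones vector is in the kernel and 0 is an eigenvalue. By the matrix-tree theorem the graph has (1/5) * product of the nonzero eigenvalues = 45 spanning trees. The largest eigenvalue, 5, is at most the vertex count 5.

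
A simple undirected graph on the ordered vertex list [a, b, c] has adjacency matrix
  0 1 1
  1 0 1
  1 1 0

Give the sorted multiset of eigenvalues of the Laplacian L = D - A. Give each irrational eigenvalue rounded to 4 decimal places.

With the vertex order [a, b, c], the degrees are [2, 2, 2], giving D = diag(2, 2, 2) and L = D - A. L is symmetric positive semidefinite, so every eigenvalue is real and nonnegative. By the matrix-tree theorem the graph has (1/3) * product of the nonzero eigenvalues = 3 spanning trees. The eigenvalues sum to 6, which equals trace(L) = 2|E|.

[0, 3, 3]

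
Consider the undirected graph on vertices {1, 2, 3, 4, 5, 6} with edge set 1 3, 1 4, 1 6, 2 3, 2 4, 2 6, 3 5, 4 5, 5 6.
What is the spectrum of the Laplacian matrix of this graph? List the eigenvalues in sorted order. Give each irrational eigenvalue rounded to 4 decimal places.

[0, 3, 3, 3, 3, 6]

Reading degrees in the order [1, 2, 3, 4, 5, 6] gives [3, 3, 3, 3, 3, 3]; set D = diag(3, 3, 3, 3, 3, 3) and form L = D - A. Since every row of L sums to 0, the all-ones vector is in the kernel and 0 is an eigenvalue. The single zero eigenvalue shows the graph is connected. The eigenvalues sum to 18, which equals trace(L) = 2|E|. The largest eigenvalue, 6, is at most the vertex count 6.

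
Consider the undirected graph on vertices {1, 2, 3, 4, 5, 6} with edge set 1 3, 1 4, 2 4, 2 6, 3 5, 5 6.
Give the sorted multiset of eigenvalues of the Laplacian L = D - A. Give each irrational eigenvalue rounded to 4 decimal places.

Each diagonal entry of L is the vertex degree and each off-diagonal entry is -1 where an edge is present, 0 otherwise; in the order [1, 2, 3, 4, 5, 6] the diagonal is [2, 2, 2, 2, 2, 2]. Since every row of L sums to 0, the all-ones vector is in the kernel and 0 is an eigenvalue.

[0, 1, 1, 3, 3, 4]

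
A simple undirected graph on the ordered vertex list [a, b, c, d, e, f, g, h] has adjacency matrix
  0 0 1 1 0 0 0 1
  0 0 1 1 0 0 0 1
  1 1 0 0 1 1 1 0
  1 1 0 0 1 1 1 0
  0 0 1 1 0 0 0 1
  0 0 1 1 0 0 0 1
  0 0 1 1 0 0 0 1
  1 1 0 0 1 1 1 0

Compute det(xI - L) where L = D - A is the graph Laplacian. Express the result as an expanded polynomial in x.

x^8 - 30x^7 + 375x^6 - 2540x^5 + 10095x^4 - 23598x^3 + 30105x^2 - 16200x

With the vertex order [a, b, c, d, e, f, g, h], the degrees are [3, 3, 5, 5, 3, 3, 3, 5], giving D = diag(3, 3, 5, 5, 3, 3, 3, 5) and L = D - A. The eigenvalues of L are [0, 3, 3, 3, 3, 5, 5, 8]; the characteristic polynomial is the product of (x - lambda_i), which multiplies out to x^8 - 30x^7 + 375x^6 - 2540x^5 + 10095x^4 - 23598x^3 + 30105x^2 - 16200x. The constant term is 0 because L is singular (the all-ones vector lies in its kernel).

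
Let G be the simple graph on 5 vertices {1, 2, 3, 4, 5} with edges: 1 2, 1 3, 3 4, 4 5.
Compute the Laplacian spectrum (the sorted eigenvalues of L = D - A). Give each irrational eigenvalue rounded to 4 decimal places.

Reading degrees in the order [1, 2, 3, 4, 5] gives [2, 1, 2, 2, 1]; set D = diag(2, 1, 2, 2, 1) and form L = D - A. The multiplicity of 0 as a Laplacian eigenvalue equals the number of connected components. There is one zero in the spectrum, matching the 1 component.

[0, 0.3820, 1.3820, 2.6180, 3.6180]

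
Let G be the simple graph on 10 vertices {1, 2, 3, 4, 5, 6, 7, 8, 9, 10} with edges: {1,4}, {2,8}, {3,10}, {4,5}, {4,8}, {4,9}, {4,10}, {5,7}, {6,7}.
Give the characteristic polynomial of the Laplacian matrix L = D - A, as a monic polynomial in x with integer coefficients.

With the vertex order [1, 2, 3, 4, 5, 6, 7, 8, 9, 10], the degrees are [1, 1, 1, 5, 2, 1, 2, 2, 1, 2], giving D = diag(1, 1, 1, 5, 2, 1, 2, 2, 1, 2) and L = D - A. L has integer entries, so p(x) = det(xI - L) has integer coefficients. Expanding the determinant yields x^10 - 18x^9 + 130x^8 - 496x^7 + 1098x^6 - 1452x^5 + 1137x^4 - 504x^3 + 114x^2 - 10x. The coefficient of x^9 equals -trace(L) = -18, matching the sum of degrees. The eigenvalues sum to 18, which equals trace(L) = 2|E|.

x^10 - 18x^9 + 130x^8 - 496x^7 + 1098x^6 - 1452x^5 + 1137x^4 - 504x^3 + 114x^2 - 10x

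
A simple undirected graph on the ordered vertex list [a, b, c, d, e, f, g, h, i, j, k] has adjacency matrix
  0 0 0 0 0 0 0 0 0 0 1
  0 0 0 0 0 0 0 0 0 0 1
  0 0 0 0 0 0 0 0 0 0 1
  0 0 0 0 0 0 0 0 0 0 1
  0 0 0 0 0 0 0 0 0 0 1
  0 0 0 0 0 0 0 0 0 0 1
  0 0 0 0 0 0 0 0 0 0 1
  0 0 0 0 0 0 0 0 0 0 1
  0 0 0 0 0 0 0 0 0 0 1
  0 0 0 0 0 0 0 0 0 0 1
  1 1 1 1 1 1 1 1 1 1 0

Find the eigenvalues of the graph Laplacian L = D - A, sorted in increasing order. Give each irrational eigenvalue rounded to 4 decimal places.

Each diagonal entry of L is the vertex degree and each off-diagonal entry is -1 where an edge is present, 0 otherwise; in the order [a, b, c, d, e, f, g, h, i, j, k] the diagonal is [1, 1, 1, 1, 1, 1, 1, 1, 1, 1, 10]. Since every row of L sums to 0, the all-ones vector is in the kernel and 0 is an eigenvalue. The single zero eigenvalue shows the graph is connected. The eigenvalues sum to 20, which equals trace(L) = 2|E|. By the matrix-tree theorem the graph has (1/11) * product of the nonzero eigenvalues = 1 spanning tree.

[0, 1, 1, 1, 1, 1, 1, 1, 1, 1, 11]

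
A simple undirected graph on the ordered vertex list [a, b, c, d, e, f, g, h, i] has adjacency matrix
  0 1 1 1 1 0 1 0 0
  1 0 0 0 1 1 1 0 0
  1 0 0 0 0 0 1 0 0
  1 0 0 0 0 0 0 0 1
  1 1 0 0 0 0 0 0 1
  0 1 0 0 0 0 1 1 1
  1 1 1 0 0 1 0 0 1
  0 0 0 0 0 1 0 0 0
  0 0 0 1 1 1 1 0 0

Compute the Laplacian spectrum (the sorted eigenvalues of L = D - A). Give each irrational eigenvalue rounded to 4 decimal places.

[0, 0.7820, 1.6873, 2.1007, 3.2233, 3.8931, 5.5170, 6.0316, 6.7650]

With the vertex order [a, b, c, d, e, f, g, h, i], the degrees are [5, 4, 2, 2, 3, 4, 5, 1, 4], giving D = diag(5, 4, 2, 2, 3, 4, 5, 1, 4) and L = D - A. Diagonalising L (or applying a numerical eigensolver to the 9x9 matrix) gives the spectrum above. The eigenvalues sum to 30, which equals trace(L) = 2|E|.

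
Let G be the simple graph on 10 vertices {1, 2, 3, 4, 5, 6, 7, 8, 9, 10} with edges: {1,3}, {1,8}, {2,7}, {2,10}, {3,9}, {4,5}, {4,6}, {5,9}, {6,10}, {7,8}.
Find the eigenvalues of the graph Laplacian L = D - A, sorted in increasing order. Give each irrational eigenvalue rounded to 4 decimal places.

[0, 0.3820, 0.3820, 1.3820, 1.3820, 2.6180, 2.6180, 3.6180, 3.6180, 4]

With the vertex order [1, 2, 3, 4, 5, 6, 7, 8, 9, 10], the degrees are [2, 2, 2, 2, 2, 2, 2, 2, 2, 2], giving D = diag(2, 2, 2, 2, 2, 2, 2, 2, 2, 2) and L = D - A. Since every row of L sums to 0, the all-ones vector is in the kernel and 0 is an eigenvalue. The single zero eigenvalue shows the graph is connected.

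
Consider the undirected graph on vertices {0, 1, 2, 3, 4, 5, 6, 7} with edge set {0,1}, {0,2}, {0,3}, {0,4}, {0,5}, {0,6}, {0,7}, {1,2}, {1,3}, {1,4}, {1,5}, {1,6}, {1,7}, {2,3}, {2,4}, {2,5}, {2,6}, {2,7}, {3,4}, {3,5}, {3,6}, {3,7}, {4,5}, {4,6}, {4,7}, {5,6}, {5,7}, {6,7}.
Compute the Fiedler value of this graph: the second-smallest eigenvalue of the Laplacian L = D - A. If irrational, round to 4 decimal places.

8

Reading degrees in the order [0, 1, 2, 3, 4, 5, 6, 7] gives [7, 7, 7, 7, 7, 7, 7, 7]; set D = diag(7, 7, 7, 7, 7, 7, 7, 7) and form L = D - A. Computing the eigenvalues of L and sorting gives [0, 8, 8, 8, 8, 8, 8, 8]. The Fiedler value lambda_2 = 8 is strictly positive, so the graph is connected. By the matrix-tree theorem the graph has (1/8) * product of the nonzero eigenvalues = 262144 spanning trees.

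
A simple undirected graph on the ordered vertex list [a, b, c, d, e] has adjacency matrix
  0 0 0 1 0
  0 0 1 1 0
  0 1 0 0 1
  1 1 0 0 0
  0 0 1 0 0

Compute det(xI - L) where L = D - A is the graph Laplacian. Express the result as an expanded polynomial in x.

With the vertex order [a, b, c, d, e], the degrees are [1, 2, 2, 2, 1], giving D = diag(1, 2, 2, 2, 1) and L = D - A. Computing det(xI - L) by cofactor expansion (or equivalently via sum-over-permutations) gives x^5 - 8x^4 + 21x^3 - 20x^2 + 5x. Since p(0) = det(-L) = 0, x divides p(x). By the matrix-tree theorem the graph has (1/5) * product of the nonzero eigenvalues = 1 spanning tree.

x^5 - 8x^4 + 21x^3 - 20x^2 + 5x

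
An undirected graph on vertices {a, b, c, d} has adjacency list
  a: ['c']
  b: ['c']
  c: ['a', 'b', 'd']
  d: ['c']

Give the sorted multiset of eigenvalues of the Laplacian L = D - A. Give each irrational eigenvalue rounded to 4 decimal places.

[0, 1, 1, 4]

Reading degrees in the order [a, b, c, d] gives [1, 1, 3, 1]; set D = diag(1, 1, 3, 1) and form L = D - A. Diagonalising L (or applying a numerical eigensolver to the 4x4 matrix) gives the spectrum above. The largest eigenvalue, 4, is at most the vertex count 4.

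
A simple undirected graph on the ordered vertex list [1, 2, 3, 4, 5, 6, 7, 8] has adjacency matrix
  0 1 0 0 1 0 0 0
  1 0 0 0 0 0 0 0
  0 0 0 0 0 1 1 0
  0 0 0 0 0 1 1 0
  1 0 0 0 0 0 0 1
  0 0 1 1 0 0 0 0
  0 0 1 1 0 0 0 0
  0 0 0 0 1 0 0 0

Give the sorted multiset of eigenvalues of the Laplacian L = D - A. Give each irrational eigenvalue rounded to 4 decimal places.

Each diagonal entry of L is the vertex degree and each off-diagonal entry is -1 where an edge is present, 0 otherwise; in the order [1, 2, 3, 4, 5, 6, 7, 8] the diagonal is [2, 1, 2, 2, 2, 2, 2, 1]. Since every row of L sums to 0, the all-ones vector is in the kernel and 0 is an eigenvalue. The 2 zero eigenvalues correspond to the 2 connected components. The eigenvalues sum to 14, which equals trace(L) = 2|E|. The largest eigenvalue, 4, is at most the vertex count 8.

[0, 0, 0.5858, 2, 2, 2, 3.4142, 4]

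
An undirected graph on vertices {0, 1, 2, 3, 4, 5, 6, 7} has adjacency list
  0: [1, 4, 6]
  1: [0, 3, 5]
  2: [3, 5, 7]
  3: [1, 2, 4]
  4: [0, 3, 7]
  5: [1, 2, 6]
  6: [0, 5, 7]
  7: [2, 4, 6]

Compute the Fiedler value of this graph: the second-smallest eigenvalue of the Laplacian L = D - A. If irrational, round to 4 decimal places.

2

Each diagonal entry of L is the vertex degree and each off-diagonal entry is -1 where an edge is present, 0 otherwise; in the order [0, 1, 2, 3, 4, 5, 6, 7] the diagonal is [3, 3, 3, 3, 3, 3, 3, 3]. The sorted Laplacian eigenvalues are [0, 2, 2, 2, 4, 4, 4, 6]; the algebraic connectivity is the second entry, 2. The largest eigenvalue, 6, is at most the vertex count 8.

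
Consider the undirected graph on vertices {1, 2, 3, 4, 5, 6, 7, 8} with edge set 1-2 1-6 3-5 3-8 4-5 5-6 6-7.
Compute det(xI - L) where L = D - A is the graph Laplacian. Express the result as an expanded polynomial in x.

With the vertex order [1, 2, 3, 4, 5, 6, 7, 8], the degrees are [2, 1, 2, 1, 3, 3, 1, 1], giving D = diag(2, 1, 2, 1, 3, 3, 1, 1) and L = D - A. L has integer entries, so p(x) = det(xI - L) has integer coefficients. Expanding the determinant yields x^8 - 14x^7 + 76x^6 - 204x^5 + 286x^4 - 204x^3 + 68x^2 - 8x. The coefficient of x^7 equals -trace(L) = -14, matching the sum of degrees. There is one zero in the spectrum, matching the 1 component.

x^8 - 14x^7 + 76x^6 - 204x^5 + 286x^4 - 204x^3 + 68x^2 - 8x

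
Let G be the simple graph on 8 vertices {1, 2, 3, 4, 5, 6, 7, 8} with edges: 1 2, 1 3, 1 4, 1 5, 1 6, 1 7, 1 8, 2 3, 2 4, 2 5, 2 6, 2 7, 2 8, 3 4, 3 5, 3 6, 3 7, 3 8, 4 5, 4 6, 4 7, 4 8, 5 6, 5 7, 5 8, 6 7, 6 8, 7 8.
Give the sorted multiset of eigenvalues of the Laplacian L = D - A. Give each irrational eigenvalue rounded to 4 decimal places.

[0, 8, 8, 8, 8, 8, 8, 8]

Each diagonal entry of L is the vertex degree and each off-diagonal entry is -1 where an edge is present, 0 otherwise; in the order [1, 2, 3, 4, 5, 6, 7, 8] the diagonal is [7, 7, 7, 7, 7, 7, 7, 7]. Since every row of L sums to 0, the all-ones vector is in the kernel and 0 is an eigenvalue. The single zero eigenvalue shows the graph is connected. The eigenvalues sum to 56, which equals trace(L) = 2|E|. There is one zero in the spectrum, matching the 1 component.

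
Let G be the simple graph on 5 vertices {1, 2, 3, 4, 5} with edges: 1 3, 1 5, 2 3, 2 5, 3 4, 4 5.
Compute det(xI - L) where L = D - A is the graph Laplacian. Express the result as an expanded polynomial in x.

x^5 - 12x^4 + 51x^3 - 92x^2 + 60x

Each diagonal entry of L is the vertex degree and each off-diagonal entry is -1 where an edge is present, 0 otherwise; in the order [1, 2, 3, 4, 5] the diagonal is [2, 2, 3, 2, 3]. L has integer entries, so p(x) = det(xI - L) has integer coefficients. Expanding the determinant yields x^5 - 12x^4 + 51x^3 - 92x^2 + 60x. Since p(0) = det(-L) = 0, x divides p(x). By the matrix-tree theorem the graph has (1/5) * product of the nonzero eigenvalues = 12 spanning trees. There is one zero in the spectrum, matching the 1 component.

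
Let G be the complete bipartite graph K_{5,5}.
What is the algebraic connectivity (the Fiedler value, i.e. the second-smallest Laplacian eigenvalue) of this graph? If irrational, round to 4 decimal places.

5

The graph has 10 vertices and degree multiset [5, 5, 5, 5, 5, 5, 5, 5, 5, 5]; D is the diagonal matrix of degrees and L = D - A. The smallest Laplacian eigenvalue is always 0. The next one, lambda_2 = 5, measures how hard the graph is to disconnect: larger values mean better connectivity. By the matrix-tree theorem the graph has (1/10) * product of the nonzero eigenvalues = 390625 spanning trees.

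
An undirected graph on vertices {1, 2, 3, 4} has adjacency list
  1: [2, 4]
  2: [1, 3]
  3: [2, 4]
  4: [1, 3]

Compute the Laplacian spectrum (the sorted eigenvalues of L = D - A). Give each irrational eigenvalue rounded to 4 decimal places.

Reading degrees in the order [1, 2, 3, 4] gives [2, 2, 2, 2]; set D = diag(2, 2, 2, 2) and form L = D - A. L is symmetric positive semidefinite, so every eigenvalue is real and nonnegative. The single zero eigenvalue shows the graph is connected.

[0, 2, 2, 4]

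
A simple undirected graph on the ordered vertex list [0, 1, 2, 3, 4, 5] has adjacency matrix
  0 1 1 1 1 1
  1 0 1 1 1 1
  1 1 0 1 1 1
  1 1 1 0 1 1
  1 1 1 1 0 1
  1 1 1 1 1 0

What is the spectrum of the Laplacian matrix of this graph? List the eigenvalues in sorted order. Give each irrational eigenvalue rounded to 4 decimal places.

[0, 6, 6, 6, 6, 6]

With the vertex order [0, 1, 2, 3, 4, 5], the degrees are [5, 5, 5, 5, 5, 5], giving D = diag(5, 5, 5, 5, 5, 5) and L = D - A. L is symmetric positive semidefinite, so every eigenvalue is real and nonnegative. The largest eigenvalue, 6, is at most the vertex count 6.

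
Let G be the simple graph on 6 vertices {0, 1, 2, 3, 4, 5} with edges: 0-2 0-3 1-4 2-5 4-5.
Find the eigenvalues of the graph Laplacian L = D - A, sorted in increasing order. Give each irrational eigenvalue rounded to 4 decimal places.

Reading degrees in the order [0, 1, 2, 3, 4, 5] gives [2, 1, 2, 1, 2, 2]; set D = diag(2, 1, 2, 1, 2, 2) and form L = D - A. The multiplicity of 0 as a Laplacian eigenvalue equals the number of connected components. There is one zero in the spectrum, matching the 1 component. By the matrix-tree theorem the graph has (1/6) * product of the nonzero eigenvalues = 1 spanning tree.

[0, 0.2679, 1, 2, 3, 3.7321]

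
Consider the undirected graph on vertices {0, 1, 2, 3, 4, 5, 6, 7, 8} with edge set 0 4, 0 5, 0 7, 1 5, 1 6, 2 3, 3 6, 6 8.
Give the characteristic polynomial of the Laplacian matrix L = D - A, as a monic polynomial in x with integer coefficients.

x^9 - 16x^8 + 103x^7 - 344x^6 + 643x^5 - 678x^4 + 386x^3 - 104x^2 + 9x

Reading degrees in the order [0, 1, 2, 3, 4, 5, 6, 7, 8] gives [3, 2, 1, 2, 1, 2, 3, 1, 1]; set D = diag(3, 2, 1, 2, 1, 2, 3, 1, 1) and form L = D - A. L has integer entries, so p(x) = det(xI - L) has integer coefficients. Expanding the determinant yields x^9 - 16x^8 + 103x^7 - 344x^6 + 643x^5 - 678x^4 + 386x^3 - 104x^2 + 9x. The constant term is 0 because L is singular (the all-ones vector lies in its kernel). The eigenvalues sum to 16, which equals trace(L) = 2|E|.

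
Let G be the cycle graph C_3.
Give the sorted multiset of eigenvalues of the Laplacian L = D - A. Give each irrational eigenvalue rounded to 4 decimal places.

[0, 3, 3]

The graph has 3 vertices and degree multiset [2, 2, 2]; D is the diagonal matrix of degrees and L = D - A. Since every row of L sums to 0, the all-ones vector is in the kernel and 0 is an eigenvalue. The largest eigenvalue, 3, is at most the vertex count 3.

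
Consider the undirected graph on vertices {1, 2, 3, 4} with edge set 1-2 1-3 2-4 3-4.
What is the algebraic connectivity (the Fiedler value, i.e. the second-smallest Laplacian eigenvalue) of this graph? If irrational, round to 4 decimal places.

2

With the vertex order [1, 2, 3, 4], the degrees are [2, 2, 2, 2], giving D = diag(2, 2, 2, 2) and L = D - A. The smallest Laplacian eigenvalue is always 0. The next one, lambda_2 = 2, measures how hard the graph is to disconnect: larger values mean better connectivity. The largest eigenvalue, 4, is at most the vertex count 4.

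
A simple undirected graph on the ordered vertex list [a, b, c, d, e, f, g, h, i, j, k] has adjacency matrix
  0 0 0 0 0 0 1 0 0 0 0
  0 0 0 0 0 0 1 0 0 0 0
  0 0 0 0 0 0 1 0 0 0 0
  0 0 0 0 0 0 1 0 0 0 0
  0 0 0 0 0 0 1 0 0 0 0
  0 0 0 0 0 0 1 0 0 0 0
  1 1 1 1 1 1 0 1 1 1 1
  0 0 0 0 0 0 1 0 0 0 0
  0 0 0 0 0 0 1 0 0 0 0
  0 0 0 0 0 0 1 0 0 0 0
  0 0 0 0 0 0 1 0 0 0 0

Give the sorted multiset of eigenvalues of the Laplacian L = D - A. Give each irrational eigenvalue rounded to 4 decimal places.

With the vertex order [a, b, c, d, e, f, g, h, i, j, k], the degrees are [1, 1, 1, 1, 1, 1, 10, 1, 1, 1, 1], giving D = diag(1, 1, 1, 1, 1, 1, 10, 1, 1, 1, 1) and L = D - A. The multiplicity of 0 as a Laplacian eigenvalue equals the number of connected components. The single zero eigenvalue shows the graph is connected. By the matrix-tree theorem the graph has (1/11) * product of the nonzero eigenvalues = 1 spanning tree. The largest eigenvalue, 11, is at most the vertex count 11.

[0, 1, 1, 1, 1, 1, 1, 1, 1, 1, 11]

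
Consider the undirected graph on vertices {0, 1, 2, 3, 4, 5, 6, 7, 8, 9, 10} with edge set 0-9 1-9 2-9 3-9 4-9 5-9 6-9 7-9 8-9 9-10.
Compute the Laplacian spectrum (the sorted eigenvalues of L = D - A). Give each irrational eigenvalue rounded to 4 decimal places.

With the vertex order [0, 1, 2, 3, 4, 5, 6, 7, 8, 9, 10], the degrees are [1, 1, 1, 1, 1, 1, 1, 1, 1, 10, 1], giving D = diag(1, 1, 1, 1, 1, 1, 1, 1, 1, 10, 1) and L = D - A. L is symmetric positive semidefinite, so every eigenvalue is real and nonnegative. The eigenvalues sum to 20, which equals trace(L) = 2|E|. The largest eigenvalue, 11, is at most the vertex count 11.

[0, 1, 1, 1, 1, 1, 1, 1, 1, 1, 11]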